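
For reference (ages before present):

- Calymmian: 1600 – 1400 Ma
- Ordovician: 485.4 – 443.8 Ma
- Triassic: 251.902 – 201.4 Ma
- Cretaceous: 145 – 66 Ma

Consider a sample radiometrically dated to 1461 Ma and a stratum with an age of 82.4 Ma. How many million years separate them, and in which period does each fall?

Elapsed time: 1461 − 82.4 = 1378.6 Myr.
1461 Ma lies within 1600–1400 Ma: Calymmian.
82.4 Ma lies within 145–66 Ma: Cretaceous.

1378.6 million years apart; the first in the Calymmian, the second in the Cretaceous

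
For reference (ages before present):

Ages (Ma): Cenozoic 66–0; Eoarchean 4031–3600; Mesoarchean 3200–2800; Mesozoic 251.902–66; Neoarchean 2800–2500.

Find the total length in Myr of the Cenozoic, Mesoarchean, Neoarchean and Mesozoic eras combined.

951.902 million years

Each duration: Cenozoic = 66; Mesoarchean = 400; Neoarchean = 300; Mesozoic = 185.902.
Sum: 66 + 400 + 300 + 185.902 = 951.902 Myr.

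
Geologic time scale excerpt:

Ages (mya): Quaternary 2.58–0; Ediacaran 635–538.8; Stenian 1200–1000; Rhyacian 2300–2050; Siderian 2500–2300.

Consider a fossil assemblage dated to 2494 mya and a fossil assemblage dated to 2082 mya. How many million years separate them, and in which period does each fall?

412 million years apart; the first in the Siderian, the second in the Rhyacian

Elapsed time: 2494 − 2082 = 412 Myr.
2494 Ma lies within 2500–2300 Ma: Siderian.
2082 Ma lies within 2300–2050 Ma: Rhyacian.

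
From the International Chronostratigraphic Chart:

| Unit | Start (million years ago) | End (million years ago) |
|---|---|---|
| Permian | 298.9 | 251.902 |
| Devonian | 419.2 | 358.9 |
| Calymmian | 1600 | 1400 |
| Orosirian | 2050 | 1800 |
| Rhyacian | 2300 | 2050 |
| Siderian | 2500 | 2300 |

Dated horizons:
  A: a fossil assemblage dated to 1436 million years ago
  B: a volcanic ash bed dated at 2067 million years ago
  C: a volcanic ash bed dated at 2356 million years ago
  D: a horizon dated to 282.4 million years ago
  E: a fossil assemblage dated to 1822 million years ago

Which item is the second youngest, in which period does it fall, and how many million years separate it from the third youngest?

A, in the Calymmian; 386 million years to E

Sorted youngest-first by Ma: D (282.4), A (1436), E (1822), B (2067), C (2356).
The second youngest is A at 1436 Ma, which lies in 1600–1400 Ma: the Calymmian.
The third youngest is E at 1822 Ma; separation = |1436 − 1822| = 386 Myr.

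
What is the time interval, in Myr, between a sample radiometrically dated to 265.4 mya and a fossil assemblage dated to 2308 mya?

2042.6 million years

2308 − 265.4 = 2042.6 million years.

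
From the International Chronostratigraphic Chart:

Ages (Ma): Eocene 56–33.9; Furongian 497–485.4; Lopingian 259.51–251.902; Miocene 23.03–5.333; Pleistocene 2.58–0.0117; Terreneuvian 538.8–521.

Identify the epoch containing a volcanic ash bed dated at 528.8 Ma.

528.8 Ma lies between 538.8 and 521 Ma, so it falls in the Terreneuvian.

Terreneuvian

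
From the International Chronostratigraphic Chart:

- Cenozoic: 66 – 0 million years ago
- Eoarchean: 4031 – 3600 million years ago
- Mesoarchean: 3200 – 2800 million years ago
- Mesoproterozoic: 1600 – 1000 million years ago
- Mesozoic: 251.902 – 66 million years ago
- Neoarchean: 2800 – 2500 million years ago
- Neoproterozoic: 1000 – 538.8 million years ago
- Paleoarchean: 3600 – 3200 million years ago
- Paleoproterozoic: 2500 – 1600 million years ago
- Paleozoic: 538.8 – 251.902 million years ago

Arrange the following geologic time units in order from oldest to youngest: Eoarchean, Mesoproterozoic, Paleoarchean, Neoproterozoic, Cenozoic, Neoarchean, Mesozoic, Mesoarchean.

Read off each span (Ma): Eoarchean 4031–3600; Mesoproterozoic 1600–1000; Paleoarchean 3600–3200; Neoproterozoic 1000–538.8; Cenozoic 66–0; Neoarchean 2800–2500; Mesozoic 251.902–66; Mesoarchean 3200–2800.
Larger Ma is older, so oldest→youngest is Eoarchean, Paleoarchean, Mesoarchean, Neoarchean, Mesoproterozoic, Neoproterozoic, Mesozoic, Cenozoic.

Eoarchean → Paleoarchean → Mesoarchean → Neoarchean → Mesoproterozoic → Neoproterozoic → Mesozoic → Cenozoic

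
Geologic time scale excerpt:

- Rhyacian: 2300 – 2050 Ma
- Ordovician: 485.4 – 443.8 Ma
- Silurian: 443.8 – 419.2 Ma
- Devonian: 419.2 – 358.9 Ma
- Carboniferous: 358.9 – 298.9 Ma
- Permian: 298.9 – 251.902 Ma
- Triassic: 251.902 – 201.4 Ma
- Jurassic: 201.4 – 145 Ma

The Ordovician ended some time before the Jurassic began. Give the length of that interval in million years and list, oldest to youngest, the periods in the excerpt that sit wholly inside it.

The Ordovician closes at 443.8 Ma and the Jurassic opens at 201.4 Ma, so the interval is 443.8 − 201.4 = 242.4 Myr.
A period fits inside if it starts at or after 443.8 Ma and ends at or before 201.4 Ma; oldest first that gives Silurian, Devonian, Carboniferous, Permian, Triassic.

242.4 million years; Silurian, Devonian, Carboniferous, Permian, Triassic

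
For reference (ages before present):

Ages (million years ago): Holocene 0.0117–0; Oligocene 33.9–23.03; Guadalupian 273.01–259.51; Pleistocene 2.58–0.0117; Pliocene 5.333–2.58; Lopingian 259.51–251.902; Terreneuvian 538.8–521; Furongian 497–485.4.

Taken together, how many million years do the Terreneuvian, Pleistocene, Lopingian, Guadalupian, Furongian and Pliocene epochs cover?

Each duration: Terreneuvian = 17.8; Pleistocene = 2.5683; Lopingian = 7.608; Guadalupian = 13.5; Furongian = 11.6; Pliocene = 2.753.
Sum: 17.8 + 2.5683 + 7.608 + 13.5 + 11.6 + 2.753 = 55.8293 Myr.

55.8293 million years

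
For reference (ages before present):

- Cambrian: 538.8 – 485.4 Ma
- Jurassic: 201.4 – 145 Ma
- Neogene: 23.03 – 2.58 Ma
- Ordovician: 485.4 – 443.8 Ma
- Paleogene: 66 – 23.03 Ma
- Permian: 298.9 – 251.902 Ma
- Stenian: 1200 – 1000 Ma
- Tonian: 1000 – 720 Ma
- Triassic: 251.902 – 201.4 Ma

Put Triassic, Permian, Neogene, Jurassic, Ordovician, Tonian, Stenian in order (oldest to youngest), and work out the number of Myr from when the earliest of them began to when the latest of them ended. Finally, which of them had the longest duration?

From the excerpt: Triassic 251.902–201.4; Permian 298.9–251.902; Neogene 23.03–2.58; Jurassic 201.4–145; Ordovician 485.4–443.8; Tonian 1000–720; Stenian 1200–1000 (Ma).
Larger Ma is earlier, so the oldest is Stenian and the youngest is Neogene; oldest to youngest: Stenian, Tonian, Ordovician, Permian, Triassic, Jurassic, Neogene.
Oldest start 1200 minus youngest end 2.58 gives 1197.42 Myr overall.
Individual lengths (start − end): Triassic 50.502; Permian 46.998; Stenian 200; Ordovician 41.6; Tonian 280; Jurassic 56.4; Neogene 20.45. The largest is Tonian at 280 Myr.

Stenian → Tonian → Ordovician → Permian → Triassic → Jurassic → Neogene; total span 1197.42 Myr; longest is Tonian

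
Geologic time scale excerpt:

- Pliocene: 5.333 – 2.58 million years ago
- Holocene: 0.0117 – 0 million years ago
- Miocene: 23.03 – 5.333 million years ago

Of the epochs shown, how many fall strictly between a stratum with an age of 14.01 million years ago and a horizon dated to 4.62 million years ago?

0

Checking each listed span, none has both start < 14.01 Ma and end > 4.62 Ma — every epoch straddles one of the two dates or lies outside them — so the count is 0.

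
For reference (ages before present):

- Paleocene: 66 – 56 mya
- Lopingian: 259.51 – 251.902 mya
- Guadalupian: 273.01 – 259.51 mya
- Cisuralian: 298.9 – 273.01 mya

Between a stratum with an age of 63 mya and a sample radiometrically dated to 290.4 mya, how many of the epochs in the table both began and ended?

290.4 Ma sits inside the Cisuralian (298.9–273.01) and 63 Ma inside the Paleocene (66–56); neither of those is wholly between the two dates.
The listed epochs lying completely between them are Guadalupian, Lopingian — 2 in all.

2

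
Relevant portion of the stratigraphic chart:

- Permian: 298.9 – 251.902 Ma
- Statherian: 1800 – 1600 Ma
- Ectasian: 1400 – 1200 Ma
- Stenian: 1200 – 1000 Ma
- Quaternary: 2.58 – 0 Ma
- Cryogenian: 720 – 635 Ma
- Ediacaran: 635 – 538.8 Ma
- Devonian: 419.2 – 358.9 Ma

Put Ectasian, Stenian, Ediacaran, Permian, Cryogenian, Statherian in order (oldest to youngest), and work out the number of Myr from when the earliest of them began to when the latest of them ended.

Statherian, Ectasian, Stenian, Cryogenian, Ediacaran, Permian; total span 1548.098 Myr

Start ages (Ma): Statherian 1800, Ectasian 1400, Stenian 1200, Cryogenian 720, Ediacaran 635, Permian 298.9.
Ordered oldest to youngest: Statherian, Ectasian, Stenian, Cryogenian, Ediacaran, Permian.
Span = 1800 − 251.902 = 1548.098 Myr.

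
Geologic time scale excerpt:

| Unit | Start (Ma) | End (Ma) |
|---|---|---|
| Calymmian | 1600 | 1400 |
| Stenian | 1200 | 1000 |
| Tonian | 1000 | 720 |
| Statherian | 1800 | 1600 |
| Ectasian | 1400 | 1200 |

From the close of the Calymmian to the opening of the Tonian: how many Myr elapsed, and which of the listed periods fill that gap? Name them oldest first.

The Calymmian closes at 1400 Ma and the Tonian opens at 1000 Ma, so the interval is 1400 − 1000 = 400 Myr.
A period fits inside if it starts at or after 1400 Ma and ends at or before 1000 Ma; oldest first that gives Ectasian, Stenian.

400 million years; Ectasian, Stenian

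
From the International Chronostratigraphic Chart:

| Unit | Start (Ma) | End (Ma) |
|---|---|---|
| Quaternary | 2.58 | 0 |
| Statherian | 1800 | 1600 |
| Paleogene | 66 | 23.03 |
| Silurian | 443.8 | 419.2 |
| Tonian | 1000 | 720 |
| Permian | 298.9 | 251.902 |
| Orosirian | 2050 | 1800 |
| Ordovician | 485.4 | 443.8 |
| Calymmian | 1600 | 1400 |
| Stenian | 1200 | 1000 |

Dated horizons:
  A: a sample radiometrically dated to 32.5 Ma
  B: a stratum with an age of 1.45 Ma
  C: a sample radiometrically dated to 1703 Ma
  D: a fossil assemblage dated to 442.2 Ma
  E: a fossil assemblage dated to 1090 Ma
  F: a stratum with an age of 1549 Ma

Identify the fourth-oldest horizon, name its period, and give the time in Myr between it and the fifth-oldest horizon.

Sorted oldest-first by Ma: C (1703), F (1549), E (1090), D (442.2), A (32.5), B (1.45).
The fourth oldest is D at 442.2 Ma, which lies in 443.8–419.2 Ma: the Silurian.
The fifth oldest is A at 32.5 Ma; separation = |442.2 − 32.5| = 409.7 Myr.

D, in the Silurian; 409.7 million years to A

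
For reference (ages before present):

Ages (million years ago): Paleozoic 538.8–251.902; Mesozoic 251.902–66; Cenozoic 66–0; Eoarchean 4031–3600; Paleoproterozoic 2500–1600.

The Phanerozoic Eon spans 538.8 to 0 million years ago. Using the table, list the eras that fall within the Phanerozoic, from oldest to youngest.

Paleozoic, Mesozoic, Cenozoic

Eras with both bounds inside 538.8–0 Ma: Paleozoic (538.8–251.902), Mesozoic (251.902–66), Cenozoic (66–0).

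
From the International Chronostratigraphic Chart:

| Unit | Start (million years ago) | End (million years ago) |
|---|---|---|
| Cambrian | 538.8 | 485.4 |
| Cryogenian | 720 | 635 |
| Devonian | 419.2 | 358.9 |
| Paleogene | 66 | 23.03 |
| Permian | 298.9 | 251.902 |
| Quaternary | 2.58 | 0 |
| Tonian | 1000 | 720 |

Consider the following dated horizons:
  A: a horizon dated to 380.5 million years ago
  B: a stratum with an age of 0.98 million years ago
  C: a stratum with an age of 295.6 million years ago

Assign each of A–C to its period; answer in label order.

Match each age against the start–end ranges in the excerpt: A = 380.5 Ma → Devonian (419.2–358.9); B = 0.98 Ma → Quaternary (2.58–0); C = 295.6 Ma → Permian (298.9–251.902).

A — Devonian; B — Quaternary; C — Permian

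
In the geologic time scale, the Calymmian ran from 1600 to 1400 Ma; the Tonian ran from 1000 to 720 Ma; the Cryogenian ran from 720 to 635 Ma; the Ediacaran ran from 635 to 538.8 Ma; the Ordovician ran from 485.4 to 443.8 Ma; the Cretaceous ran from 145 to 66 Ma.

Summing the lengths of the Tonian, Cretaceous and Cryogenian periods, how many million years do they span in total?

Each duration: Tonian = 280; Cretaceous = 79; Cryogenian = 85.
Sum: 280 + 79 + 85 = 444 Myr.

444 million years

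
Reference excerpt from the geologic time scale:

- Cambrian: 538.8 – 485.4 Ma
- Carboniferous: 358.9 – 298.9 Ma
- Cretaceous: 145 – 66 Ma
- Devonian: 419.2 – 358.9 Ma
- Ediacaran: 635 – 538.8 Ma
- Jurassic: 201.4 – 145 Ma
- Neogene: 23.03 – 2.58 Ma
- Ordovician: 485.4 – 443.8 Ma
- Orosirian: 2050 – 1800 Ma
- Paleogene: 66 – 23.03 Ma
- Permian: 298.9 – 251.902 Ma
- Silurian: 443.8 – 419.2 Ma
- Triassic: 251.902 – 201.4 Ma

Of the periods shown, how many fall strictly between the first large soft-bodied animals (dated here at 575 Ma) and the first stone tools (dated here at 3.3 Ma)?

The older date is 575 Ma and the younger is 3.3 Ma.
Periods with start < 575 and end > 3.3 Ma: Cambrian (538.8–485.4), Ordovician (485.4–443.8), Silurian (443.8–419.2), Devonian (419.2–358.9), Carboniferous (358.9–298.9), Permian (298.9–251.902), Triassic (251.902–201.4), Jurassic (201.4–145), Cretaceous (145–66), Paleogene (66–23.03).
That is 10 complete periods.

10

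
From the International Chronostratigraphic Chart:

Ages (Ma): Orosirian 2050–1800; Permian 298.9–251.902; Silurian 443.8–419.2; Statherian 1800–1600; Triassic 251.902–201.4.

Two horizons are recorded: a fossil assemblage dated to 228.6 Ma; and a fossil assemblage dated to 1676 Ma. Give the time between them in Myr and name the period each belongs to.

1447.4 million years apart; the first in the Triassic, the second in the Statherian

Elapsed time: 1676 − 228.6 = 1447.4 Myr.
228.6 Ma lies within 251.902–201.4 Ma: Triassic.
1676 Ma lies within 1800–1600 Ma: Statherian.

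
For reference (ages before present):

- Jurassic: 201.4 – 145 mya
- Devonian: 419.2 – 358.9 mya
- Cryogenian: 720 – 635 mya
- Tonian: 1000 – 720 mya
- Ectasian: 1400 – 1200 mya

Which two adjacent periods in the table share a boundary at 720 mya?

Tonian and Cryogenian

The Tonian ends at 720 mya and the Cryogenian begins at 720 mya, so they share that boundary.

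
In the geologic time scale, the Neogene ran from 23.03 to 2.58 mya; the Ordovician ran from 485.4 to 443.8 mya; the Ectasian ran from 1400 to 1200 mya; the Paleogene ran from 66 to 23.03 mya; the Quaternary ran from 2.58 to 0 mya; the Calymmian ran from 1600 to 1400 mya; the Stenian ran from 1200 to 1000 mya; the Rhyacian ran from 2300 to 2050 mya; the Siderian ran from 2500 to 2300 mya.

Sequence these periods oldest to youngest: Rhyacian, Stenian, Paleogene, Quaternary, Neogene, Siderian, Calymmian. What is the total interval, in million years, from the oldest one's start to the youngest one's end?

Siderian → Rhyacian → Calymmian → Stenian → Paleogene → Neogene → Quaternary; total span 2500 Myr

From the excerpt: Rhyacian 2300–2050; Stenian 1200–1000; Paleogene 66–23.03; Quaternary 2.58–0; Neogene 23.03–2.58; Siderian 2500–2300; Calymmian 1600–1400 (Ma).
Larger Ma is earlier, so the oldest is Siderian and the youngest is Quaternary; oldest to youngest: Siderian, Rhyacian, Calymmian, Stenian, Paleogene, Neogene, Quaternary.
Oldest start 2500 minus youngest end 0 gives 2500 Myr overall.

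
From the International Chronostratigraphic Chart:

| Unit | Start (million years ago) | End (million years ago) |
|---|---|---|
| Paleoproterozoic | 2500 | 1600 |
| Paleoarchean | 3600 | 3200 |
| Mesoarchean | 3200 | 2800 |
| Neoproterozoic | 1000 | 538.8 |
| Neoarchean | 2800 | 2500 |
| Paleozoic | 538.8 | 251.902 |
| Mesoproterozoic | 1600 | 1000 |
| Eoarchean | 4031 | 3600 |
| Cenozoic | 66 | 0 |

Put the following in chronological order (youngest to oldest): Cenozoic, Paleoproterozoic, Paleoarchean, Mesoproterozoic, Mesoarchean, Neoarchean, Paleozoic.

The oldest of these is Paleoarchean (starts 3600 Ma) and the youngest is Cenozoic (ends 0 Ma).
In between, by decreasing start age: Mesoarchean (3200), Neoarchean (2800), Paleoproterozoic (2500), Mesoproterozoic (1600), Paleozoic (538.8).
Listing youngest first means reversing that sequence.

Cenozoic → Paleozoic → Mesoproterozoic → Paleoproterozoic → Neoarchean → Mesoarchean → Paleoarchean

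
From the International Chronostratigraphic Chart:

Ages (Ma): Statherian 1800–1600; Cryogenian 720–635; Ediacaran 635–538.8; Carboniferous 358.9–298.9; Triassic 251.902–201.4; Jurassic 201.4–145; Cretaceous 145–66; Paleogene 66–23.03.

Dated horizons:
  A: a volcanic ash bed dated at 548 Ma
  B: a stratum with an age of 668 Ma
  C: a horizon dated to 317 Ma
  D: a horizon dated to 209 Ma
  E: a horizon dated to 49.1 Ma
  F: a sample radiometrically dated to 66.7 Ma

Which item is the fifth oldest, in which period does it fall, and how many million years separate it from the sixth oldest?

F, in the Cretaceous; 17.6 million years to E

Sorted oldest-first by Ma: B (668), A (548), C (317), D (209), F (66.7), E (49.1).
The fifth oldest is F at 66.7 Ma, which lies in 145–66 Ma: the Cretaceous.
The sixth oldest is E at 49.1 Ma; separation = |66.7 − 49.1| = 17.6 Myr.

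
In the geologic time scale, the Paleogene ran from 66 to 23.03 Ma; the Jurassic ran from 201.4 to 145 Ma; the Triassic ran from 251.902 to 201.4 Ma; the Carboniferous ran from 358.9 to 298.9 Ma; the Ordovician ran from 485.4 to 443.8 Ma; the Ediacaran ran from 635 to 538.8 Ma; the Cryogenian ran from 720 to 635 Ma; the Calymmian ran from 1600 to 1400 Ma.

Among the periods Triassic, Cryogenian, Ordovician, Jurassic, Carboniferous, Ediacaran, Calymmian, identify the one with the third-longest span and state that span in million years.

Cryogenian, 85 million years

Durations: Triassic 50.502; Cryogenian 85; Ordovician 41.6; Jurassic 56.4; Carboniferous 60; Ediacaran 96.2; Calymmian 200 Myr.
Sorted longest-first: Calymmian (200), Ediacaran (96.2), Cryogenian (85), Carboniferous (60), Jurassic (56.4), Triassic (50.502), Ordovician (41.6).
The third longest is Cryogenian at 85 Myr.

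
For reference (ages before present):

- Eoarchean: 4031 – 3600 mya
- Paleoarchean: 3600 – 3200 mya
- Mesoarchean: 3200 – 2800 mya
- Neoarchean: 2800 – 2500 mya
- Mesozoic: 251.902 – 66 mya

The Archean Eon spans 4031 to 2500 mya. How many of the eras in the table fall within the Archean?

4

Eras inside 4031–2500 Ma: Eoarchean, Paleoarchean, Mesoarchean, Neoarchean — 4 in total.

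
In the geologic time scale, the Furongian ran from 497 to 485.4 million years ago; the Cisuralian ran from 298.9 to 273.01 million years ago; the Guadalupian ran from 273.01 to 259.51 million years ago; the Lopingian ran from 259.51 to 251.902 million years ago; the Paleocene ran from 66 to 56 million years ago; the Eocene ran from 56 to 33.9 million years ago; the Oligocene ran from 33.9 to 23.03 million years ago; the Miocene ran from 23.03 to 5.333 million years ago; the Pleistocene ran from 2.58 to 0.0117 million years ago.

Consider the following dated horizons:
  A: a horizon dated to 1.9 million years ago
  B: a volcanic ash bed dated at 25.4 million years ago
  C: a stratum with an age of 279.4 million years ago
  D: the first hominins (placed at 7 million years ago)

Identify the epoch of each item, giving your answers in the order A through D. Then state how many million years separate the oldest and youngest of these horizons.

A — Pleistocene; B — Oligocene; C — Cisuralian; D — Miocene; span 277.5 million years

Match each age against the start–end ranges in the excerpt: A = 1.9 Ma → Pleistocene (2.58–0.0117); B = 25.4 Ma → Oligocene (33.9–23.03); C = 279.4 Ma → Cisuralian (298.9–273.01); D = 7 Ma → Miocene (23.03–5.333).
The largest age is 279.4 Ma and the smallest is 1.9 Ma; their difference is 277.5 Myr.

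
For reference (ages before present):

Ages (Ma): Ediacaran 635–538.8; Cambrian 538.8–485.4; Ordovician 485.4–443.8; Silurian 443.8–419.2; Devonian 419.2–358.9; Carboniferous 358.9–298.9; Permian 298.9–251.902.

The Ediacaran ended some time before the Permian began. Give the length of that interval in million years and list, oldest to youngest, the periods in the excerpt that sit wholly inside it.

The Ediacaran closes at 538.8 Ma and the Permian opens at 298.9 Ma, so the interval is 538.8 − 298.9 = 239.9 Myr.
A period fits inside if it starts at or after 538.8 Ma and ends at or before 298.9 Ma; oldest first that gives Cambrian, Ordovician, Silurian, Devonian, Carboniferous.

239.9 million years; Cambrian, Ordovician, Silurian, Devonian, Carboniferous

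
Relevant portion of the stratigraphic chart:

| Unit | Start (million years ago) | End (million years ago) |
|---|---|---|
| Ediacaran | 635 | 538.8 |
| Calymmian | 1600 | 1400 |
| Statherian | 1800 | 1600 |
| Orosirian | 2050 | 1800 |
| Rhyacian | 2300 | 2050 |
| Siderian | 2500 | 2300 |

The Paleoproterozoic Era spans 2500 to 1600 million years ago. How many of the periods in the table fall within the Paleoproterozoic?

Periods inside 2500–1600 Ma: Siderian, Rhyacian, Orosirian, Statherian — 4 in total.

4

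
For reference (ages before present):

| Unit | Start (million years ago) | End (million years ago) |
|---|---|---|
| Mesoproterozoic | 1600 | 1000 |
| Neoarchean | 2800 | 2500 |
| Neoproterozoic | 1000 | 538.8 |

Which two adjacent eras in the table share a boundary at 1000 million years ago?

The Mesoproterozoic ends at 1000 million years ago and the Neoproterozoic begins at 1000 million years ago, so they share that boundary.

Mesoproterozoic and Neoproterozoic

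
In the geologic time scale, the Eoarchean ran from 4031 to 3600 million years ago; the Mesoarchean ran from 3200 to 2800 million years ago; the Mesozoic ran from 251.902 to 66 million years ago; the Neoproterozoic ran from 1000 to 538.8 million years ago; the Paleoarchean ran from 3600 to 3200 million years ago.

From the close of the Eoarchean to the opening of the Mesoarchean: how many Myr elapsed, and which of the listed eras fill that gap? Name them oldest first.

The Eoarchean closes at 3600 Ma and the Mesoarchean opens at 3200 Ma, so the interval is 3600 − 3200 = 400 Myr.
An era fits inside if it starts at or after 3600 Ma and ends at or before 3200 Ma; oldest first that gives Paleoarchean.

400 million years; Paleoarchean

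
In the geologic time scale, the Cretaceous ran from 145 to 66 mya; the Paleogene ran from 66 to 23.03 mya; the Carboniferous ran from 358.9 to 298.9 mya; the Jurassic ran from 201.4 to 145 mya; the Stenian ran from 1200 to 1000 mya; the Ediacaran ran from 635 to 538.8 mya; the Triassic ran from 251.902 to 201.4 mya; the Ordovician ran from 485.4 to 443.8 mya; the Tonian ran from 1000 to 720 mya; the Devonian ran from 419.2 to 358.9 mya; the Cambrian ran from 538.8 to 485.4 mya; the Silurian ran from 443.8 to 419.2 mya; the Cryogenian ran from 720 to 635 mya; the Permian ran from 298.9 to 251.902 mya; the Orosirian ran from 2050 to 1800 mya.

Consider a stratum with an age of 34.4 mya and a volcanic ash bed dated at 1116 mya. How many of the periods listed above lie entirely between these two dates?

The older date is 1116 Ma and the younger is 34.4 Ma.
Periods with start < 1116 and end > 34.4 Ma: Tonian (1000–720), Cryogenian (720–635), Ediacaran (635–538.8), Cambrian (538.8–485.4), Ordovician (485.4–443.8), Silurian (443.8–419.2), Devonian (419.2–358.9), Carboniferous (358.9–298.9), Permian (298.9–251.902), Triassic (251.902–201.4), Jurassic (201.4–145), Cretaceous (145–66).
That is 12 complete periods.

12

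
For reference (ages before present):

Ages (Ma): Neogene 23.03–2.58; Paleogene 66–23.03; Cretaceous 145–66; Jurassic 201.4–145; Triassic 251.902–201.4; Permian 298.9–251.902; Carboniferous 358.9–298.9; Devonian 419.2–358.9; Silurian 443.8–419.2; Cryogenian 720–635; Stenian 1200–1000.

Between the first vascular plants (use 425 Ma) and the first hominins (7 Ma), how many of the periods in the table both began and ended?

The older date is 425 Ma and the younger is 7 Ma.
Periods with start < 425 and end > 7 Ma: Devonian (419.2–358.9), Carboniferous (358.9–298.9), Permian (298.9–251.902), Triassic (251.902–201.4), Jurassic (201.4–145), Cretaceous (145–66), Paleogene (66–23.03).
That is 7 complete periods.

7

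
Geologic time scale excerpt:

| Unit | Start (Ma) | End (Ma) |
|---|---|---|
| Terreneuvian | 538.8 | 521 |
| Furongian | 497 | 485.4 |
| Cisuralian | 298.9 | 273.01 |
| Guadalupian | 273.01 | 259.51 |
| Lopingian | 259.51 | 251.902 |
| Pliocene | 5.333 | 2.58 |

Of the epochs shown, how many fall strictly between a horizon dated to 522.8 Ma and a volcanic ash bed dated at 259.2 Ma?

3

The older date is 522.8 Ma and the younger is 259.2 Ma.
Epochs with start < 522.8 and end > 259.2 Ma: Furongian (497–485.4), Cisuralian (298.9–273.01), Guadalupian (273.01–259.51).
That is 3 complete epochs.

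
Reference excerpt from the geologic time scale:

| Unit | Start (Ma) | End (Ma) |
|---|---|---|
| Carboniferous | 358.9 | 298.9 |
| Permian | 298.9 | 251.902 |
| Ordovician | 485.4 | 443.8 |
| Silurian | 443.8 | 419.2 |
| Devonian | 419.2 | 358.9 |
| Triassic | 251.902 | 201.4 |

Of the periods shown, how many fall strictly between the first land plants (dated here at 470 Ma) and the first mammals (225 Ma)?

4

The older date is 470 Ma and the younger is 225 Ma.
Periods with start < 470 and end > 225 Ma: Silurian (443.8–419.2), Devonian (419.2–358.9), Carboniferous (358.9–298.9), Permian (298.9–251.902).
That is 4 complete periods.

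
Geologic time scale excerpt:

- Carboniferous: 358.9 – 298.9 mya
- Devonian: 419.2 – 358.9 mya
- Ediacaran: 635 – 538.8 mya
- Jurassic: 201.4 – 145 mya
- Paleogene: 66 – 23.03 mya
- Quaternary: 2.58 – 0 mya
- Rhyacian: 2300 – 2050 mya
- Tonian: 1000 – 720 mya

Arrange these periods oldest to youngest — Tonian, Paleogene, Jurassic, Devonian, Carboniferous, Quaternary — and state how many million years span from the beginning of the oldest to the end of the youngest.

Tonian, Devonian, Carboniferous, Jurassic, Paleogene, Quaternary; total span 1000 Myr

From the excerpt: Tonian 1000–720; Paleogene 66–23.03; Jurassic 201.4–145; Devonian 419.2–358.9; Carboniferous 358.9–298.9; Quaternary 2.58–0 (Ma).
Larger Ma is earlier, so the oldest is Tonian and the youngest is Quaternary; oldest to youngest: Tonian, Devonian, Carboniferous, Jurassic, Paleogene, Quaternary.
Oldest start 1000 minus youngest end 0 gives 1000 Myr overall.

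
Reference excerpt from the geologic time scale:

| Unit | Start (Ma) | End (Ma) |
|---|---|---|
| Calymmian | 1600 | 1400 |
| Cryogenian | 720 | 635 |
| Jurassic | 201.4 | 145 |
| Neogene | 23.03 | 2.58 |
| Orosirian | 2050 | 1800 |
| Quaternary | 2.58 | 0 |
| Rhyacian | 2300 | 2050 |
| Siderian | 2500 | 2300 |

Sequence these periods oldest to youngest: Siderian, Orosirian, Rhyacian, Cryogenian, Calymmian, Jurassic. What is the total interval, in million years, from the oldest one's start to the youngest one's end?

Start ages (Ma): Siderian 2500, Rhyacian 2300, Orosirian 2050, Calymmian 1600, Cryogenian 720, Jurassic 201.4.
Ordered oldest to youngest: Siderian, Rhyacian, Orosirian, Calymmian, Cryogenian, Jurassic.
Span = 2500 − 145 = 2355 Myr.

Siderian → Rhyacian → Orosirian → Calymmian → Cryogenian → Jurassic; total span 2355 Myr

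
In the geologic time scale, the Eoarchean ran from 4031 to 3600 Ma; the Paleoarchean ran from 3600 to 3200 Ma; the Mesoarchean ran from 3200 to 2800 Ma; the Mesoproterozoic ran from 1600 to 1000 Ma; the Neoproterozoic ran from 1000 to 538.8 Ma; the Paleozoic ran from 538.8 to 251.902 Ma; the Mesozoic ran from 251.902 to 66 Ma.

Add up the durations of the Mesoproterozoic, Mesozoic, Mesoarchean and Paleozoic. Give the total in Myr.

1472.8 million years

Each duration: Mesoproterozoic = 600; Mesozoic = 185.902; Mesoarchean = 400; Paleozoic = 286.898.
Sum: 600 + 185.902 + 400 + 286.898 = 1472.8 Myr.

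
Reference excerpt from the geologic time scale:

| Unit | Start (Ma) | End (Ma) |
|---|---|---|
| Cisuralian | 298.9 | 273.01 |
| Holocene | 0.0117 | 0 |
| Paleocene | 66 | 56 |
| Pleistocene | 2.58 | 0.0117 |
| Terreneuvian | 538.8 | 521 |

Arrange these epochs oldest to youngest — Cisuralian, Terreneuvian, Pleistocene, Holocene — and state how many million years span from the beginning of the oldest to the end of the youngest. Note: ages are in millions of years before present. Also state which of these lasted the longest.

From the excerpt: Cisuralian 298.9–273.01; Terreneuvian 538.8–521; Pleistocene 2.58–0.0117; Holocene 0.0117–0 (Ma).
Larger Ma is earlier, so the oldest is Terreneuvian and the youngest is Holocene; oldest to youngest: Terreneuvian, Cisuralian, Pleistocene, Holocene.
Oldest start 538.8 minus youngest end 0 gives 538.8 Myr overall.
Individual lengths (start − end): Cisuralian 25.89; Pleistocene 2.5683; Holocene 0.0117; Terreneuvian 17.8. The largest is Cisuralian at 25.89 Myr.

Terreneuvian, Cisuralian, Pleistocene, Holocene; total span 538.8 Myr; longest is Cisuralian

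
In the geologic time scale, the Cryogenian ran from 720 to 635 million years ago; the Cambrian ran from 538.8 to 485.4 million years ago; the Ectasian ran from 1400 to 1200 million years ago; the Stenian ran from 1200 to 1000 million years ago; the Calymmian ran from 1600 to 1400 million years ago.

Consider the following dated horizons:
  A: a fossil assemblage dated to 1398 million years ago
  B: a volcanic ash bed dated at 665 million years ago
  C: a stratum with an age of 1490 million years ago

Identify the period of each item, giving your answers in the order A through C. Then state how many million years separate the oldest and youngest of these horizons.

A — Ectasian; B — Cryogenian; C — Calymmian; span 825 million years

A: 1398 Ma lies in 1400–1200 Ma, so Ectasian.
B: 665 Ma lies in 720–635 Ma, so Cryogenian.
C: 1490 Ma lies in 1600–1400 Ma, so Calymmian.
Oldest = 1490 Ma, youngest = 665 Ma → span 825 Myr.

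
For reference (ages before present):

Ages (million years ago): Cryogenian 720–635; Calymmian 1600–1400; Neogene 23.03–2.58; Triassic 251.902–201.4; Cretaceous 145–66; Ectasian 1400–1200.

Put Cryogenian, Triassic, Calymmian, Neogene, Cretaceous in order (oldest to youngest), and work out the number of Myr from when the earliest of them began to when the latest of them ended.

Calymmian → Cryogenian → Triassic → Cretaceous → Neogene; total span 1597.42 Myr

From the excerpt: Cryogenian 720–635; Triassic 251.902–201.4; Calymmian 1600–1400; Neogene 23.03–2.58; Cretaceous 145–66 (Ma).
Larger Ma is earlier, so the oldest is Calymmian and the youngest is Neogene; oldest to youngest: Calymmian, Cryogenian, Triassic, Cretaceous, Neogene.
Oldest start 1600 minus youngest end 2.58 gives 1597.42 Myr overall.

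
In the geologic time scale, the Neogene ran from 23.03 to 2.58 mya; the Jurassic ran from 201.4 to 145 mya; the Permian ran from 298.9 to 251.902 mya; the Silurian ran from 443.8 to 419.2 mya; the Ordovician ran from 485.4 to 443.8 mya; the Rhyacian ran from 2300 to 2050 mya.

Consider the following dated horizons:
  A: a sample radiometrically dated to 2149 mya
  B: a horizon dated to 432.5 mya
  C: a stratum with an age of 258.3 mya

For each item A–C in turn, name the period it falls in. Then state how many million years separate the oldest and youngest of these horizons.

Match each age against the start–end ranges in the excerpt: A = 2149 Ma → Rhyacian (2300–2050); B = 432.5 Ma → Silurian (443.8–419.2); C = 258.3 Ma → Permian (298.9–251.902).
The largest age is 2149 Ma and the smallest is 258.3 Ma; their difference is 1890.7 Myr.

A — Rhyacian; B — Silurian; C — Permian; span 1890.7 million years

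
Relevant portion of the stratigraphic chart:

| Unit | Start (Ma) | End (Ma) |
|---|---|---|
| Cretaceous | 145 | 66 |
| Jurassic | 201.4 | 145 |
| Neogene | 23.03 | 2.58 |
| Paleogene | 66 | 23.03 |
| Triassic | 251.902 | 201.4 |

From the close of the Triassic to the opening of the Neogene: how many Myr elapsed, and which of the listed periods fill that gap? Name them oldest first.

The Triassic closes at 201.4 Ma and the Neogene opens at 23.03 Ma, so the interval is 201.4 − 23.03 = 178.37 Myr.
A period fits inside if it starts at or after 201.4 Ma and ends at or before 23.03 Ma; oldest first that gives Jurassic, Cretaceous, Paleogene.

178.37 million years; Jurassic, Cretaceous, Paleogene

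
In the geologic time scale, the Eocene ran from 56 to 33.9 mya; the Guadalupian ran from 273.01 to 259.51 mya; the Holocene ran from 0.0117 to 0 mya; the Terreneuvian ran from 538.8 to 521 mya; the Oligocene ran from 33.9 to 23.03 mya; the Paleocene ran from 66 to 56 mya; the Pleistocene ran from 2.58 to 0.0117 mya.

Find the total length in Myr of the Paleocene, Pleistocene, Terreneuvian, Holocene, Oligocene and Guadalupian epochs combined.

Duration is start − end for each: (66 − 56) + (2.58 − 0.0117) + (538.8 − 521) + (0.0117 − 0) + (33.9 − 23.03) + (273.01 − 259.51).
That is 10 + 2.5683 + 17.8 + 0.0117 + 10.87 + 13.5, which totals 54.75 million years.

54.75 million years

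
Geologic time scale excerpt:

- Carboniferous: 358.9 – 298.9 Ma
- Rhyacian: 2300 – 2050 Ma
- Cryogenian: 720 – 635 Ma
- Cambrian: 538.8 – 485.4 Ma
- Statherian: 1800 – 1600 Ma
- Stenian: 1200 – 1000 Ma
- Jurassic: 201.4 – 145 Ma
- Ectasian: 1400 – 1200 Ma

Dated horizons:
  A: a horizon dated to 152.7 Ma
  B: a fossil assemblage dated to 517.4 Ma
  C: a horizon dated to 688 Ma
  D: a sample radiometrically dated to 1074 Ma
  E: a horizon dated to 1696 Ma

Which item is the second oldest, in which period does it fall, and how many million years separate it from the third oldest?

D, in the Stenian; 386 million years to C

Sorted oldest-first by Ma: E (1696), D (1074), C (688), B (517.4), A (152.7).
The second oldest is D at 1074 Ma, which lies in 1200–1000 Ma: the Stenian.
The third oldest is C at 688 Ma; separation = |1074 − 688| = 386 Myr.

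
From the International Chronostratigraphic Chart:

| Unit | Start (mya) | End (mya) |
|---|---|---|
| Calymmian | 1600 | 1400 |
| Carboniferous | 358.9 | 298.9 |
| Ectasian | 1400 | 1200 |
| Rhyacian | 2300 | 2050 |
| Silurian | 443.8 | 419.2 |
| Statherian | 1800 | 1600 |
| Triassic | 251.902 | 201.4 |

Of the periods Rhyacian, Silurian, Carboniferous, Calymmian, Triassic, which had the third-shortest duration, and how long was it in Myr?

Carboniferous, 60 million years

Start − end for each: Rhyacian 2300 − 2050 = 250; Silurian 443.8 − 419.2 = 24.6; Carboniferous 358.9 − 298.9 = 60; Calymmian 1600 − 1400 = 200; Triassic 251.902 − 201.4 = 50.502.
Ranking these from shortest: Silurian < Triassic < Carboniferous < Calymmian < Rhyacian.
Position 3 in that ranking is Carboniferous, which lasted 60 Myr.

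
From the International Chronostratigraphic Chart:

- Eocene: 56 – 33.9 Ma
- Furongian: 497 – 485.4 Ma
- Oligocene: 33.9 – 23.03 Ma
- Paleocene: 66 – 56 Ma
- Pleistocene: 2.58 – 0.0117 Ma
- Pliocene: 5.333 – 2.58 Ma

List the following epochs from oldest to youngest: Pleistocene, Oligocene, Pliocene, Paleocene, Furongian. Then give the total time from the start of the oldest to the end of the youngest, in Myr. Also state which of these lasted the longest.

Furongian, Paleocene, Oligocene, Pliocene, Pleistocene; total span 496.9883 Myr; longest is Furongian

From the excerpt: Pleistocene 2.58–0.0117; Oligocene 33.9–23.03; Pliocene 5.333–2.58; Paleocene 66–56; Furongian 497–485.4 (Ma).
Larger Ma is earlier, so the oldest is Furongian and the youngest is Pleistocene; oldest to youngest: Furongian, Paleocene, Oligocene, Pliocene, Pleistocene.
Oldest start 497 minus youngest end 0.0117 gives 496.9883 Myr overall.
Individual lengths (start − end): Furongian 11.6; Paleocene 10; Pliocene 2.753; Oligocene 10.87; Pleistocene 2.5683. The largest is Furongian at 11.6 Myr.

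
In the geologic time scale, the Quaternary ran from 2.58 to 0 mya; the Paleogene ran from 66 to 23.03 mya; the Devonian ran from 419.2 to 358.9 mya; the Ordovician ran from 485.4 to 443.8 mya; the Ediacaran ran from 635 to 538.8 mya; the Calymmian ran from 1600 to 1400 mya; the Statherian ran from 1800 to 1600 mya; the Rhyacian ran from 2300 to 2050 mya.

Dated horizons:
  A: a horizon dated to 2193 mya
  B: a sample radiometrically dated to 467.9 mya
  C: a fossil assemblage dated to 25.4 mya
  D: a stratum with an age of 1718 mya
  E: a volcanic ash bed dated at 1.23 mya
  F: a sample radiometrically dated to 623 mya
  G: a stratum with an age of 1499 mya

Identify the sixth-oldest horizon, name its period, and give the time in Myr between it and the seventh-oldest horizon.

Larger Ma means older, so oldest first: A 2193 > D 1718 > G 1499 > F 623 > B 467.9 > C 25.4 > E 1.23.
Counting 6 along gives C (25.4 Ma); the excerpt puts that inside the Paleogene, 66–23.03 Ma.
Next in line is E (1.23 Ma), and 25.4 − 1.23 = 24.17 Myr.

C, in the Paleogene; 24.17 million years to E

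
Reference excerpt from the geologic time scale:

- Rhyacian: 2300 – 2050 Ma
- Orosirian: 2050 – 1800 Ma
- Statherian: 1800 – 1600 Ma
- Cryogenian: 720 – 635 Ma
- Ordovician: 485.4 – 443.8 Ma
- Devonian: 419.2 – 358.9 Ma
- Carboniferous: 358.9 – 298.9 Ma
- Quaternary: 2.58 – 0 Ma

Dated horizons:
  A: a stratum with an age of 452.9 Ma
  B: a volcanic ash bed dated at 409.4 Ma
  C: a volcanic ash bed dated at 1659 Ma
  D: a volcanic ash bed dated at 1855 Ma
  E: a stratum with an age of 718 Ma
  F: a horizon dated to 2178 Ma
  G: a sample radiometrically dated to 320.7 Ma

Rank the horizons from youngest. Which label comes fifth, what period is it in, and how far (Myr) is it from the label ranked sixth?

C, in the Statherian; 196 million years to D

Smaller Ma means younger, so youngest first: G 320.7 < B 409.4 < A 452.9 < E 718 < C 1659 < D 1855 < F 2178.
Counting 5 along gives C (1659 Ma); the excerpt puts that inside the Statherian, 1800–1600 Ma.
Next in line is D (1855 Ma), and 1855 − 1659 = 196 Myr.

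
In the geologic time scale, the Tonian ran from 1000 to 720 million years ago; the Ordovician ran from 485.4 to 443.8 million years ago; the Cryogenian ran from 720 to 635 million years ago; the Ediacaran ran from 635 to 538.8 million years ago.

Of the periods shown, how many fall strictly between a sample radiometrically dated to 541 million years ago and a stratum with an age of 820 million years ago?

820 Ma sits inside the Tonian (1000–720) and 541 Ma inside the Ediacaran (635–538.8); neither of those is wholly between the two dates.
The listed periods lying completely between them are Cryogenian — 1 in all.

1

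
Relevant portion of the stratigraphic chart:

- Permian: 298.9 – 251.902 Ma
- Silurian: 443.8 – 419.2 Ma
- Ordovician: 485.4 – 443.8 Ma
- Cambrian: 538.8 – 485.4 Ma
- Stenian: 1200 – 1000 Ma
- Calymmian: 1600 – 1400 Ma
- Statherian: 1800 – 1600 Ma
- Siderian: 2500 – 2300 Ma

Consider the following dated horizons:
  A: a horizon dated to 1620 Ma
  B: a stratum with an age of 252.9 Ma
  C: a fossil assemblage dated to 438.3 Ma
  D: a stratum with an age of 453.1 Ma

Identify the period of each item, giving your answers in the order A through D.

A — Statherian; B — Permian; C — Silurian; D — Ordovician

A: 1620 Ma lies in 1800–1600 Ma, so Statherian.
B: 252.9 Ma lies in 298.9–251.902 Ma, so Permian.
C: 438.3 Ma lies in 443.8–419.2 Ma, so Silurian.
D: 453.1 Ma lies in 485.4–443.8 Ma, so Ordovician.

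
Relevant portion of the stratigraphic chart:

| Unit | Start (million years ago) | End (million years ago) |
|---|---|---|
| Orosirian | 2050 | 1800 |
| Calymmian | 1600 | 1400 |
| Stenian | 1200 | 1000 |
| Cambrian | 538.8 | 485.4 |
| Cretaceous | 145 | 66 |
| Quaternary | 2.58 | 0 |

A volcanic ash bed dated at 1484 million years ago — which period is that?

Calymmian

1484 Ma lies between 1600 and 1400 Ma, so it falls in the Calymmian.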